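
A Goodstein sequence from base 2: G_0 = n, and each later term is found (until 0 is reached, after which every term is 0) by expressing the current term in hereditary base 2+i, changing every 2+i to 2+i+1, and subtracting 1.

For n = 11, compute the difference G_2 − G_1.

943

[0] 11 ≡ 2^(2 + 1) + 2 + 1 (base 2). Lift 3: 85. −1: 84.
[1] 84 ≡ 3^(3 + 1) + 3 (base 3). Lift 4: 1028. −1: 1027.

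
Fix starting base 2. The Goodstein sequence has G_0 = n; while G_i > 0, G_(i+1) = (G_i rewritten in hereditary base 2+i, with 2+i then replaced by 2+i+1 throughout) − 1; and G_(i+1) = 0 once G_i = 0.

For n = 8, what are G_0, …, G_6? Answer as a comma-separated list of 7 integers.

[0] 8 ≡ 2^(2 + 1) (base 2). Lift 3: 81. −1: 80.
[1] 80 ≡ 2·3^3 + 2·3^2 + 2·3 + 2 (base 3). Lift 4: 554. −1: 553.
[2] 553 ≡ 2·4^4 + 2·4^2 + 2·4 + 1 (base 4). Lift 5: 6311. −1: 6310.
[3] 6310 ≡ 2·5^5 + 2·5^2 + 2·5 (base 5). Lift 6: 93396. −1: 93395.
[4] 93395 ≡ 2·6^6 + 2·6^2 + 6 + 5 (base 6). Lift 7: 1647196. −1: 1647195.
[5] 1647195 ≡ 2·7^7 + 2·7^2 + 7 + 4 (base 7). Lift 8: 33554572. −1: 33554571.

8, 80, 553, 6310, 93395, 1647195, 33554571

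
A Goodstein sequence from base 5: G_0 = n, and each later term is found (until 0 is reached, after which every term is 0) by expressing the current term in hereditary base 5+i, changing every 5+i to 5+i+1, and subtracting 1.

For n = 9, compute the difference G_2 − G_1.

step 0: 9 = 5 + 4; sub 6 for 5: 6 + 4; = 10; G_1 = 10−1 = 9
step 1: 9 = 6 + 3; sub 7 for 6: 7 + 3; = 10; G_2 = 10−1 = 9

0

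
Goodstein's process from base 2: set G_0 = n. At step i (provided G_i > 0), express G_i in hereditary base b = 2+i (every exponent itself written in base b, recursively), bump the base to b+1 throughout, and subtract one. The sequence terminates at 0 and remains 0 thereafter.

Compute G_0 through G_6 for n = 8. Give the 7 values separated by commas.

G_0=8  [base 2] 2^(2 + 1)  →[2↦3]→  3^(3 + 1) = 81  −1 ⇒ G_1=80
G_1=80  [base 3] 2·3^3 + 2·3^2 + 2·3 + 2  →[3↦4]→  2·4^4 + 2·4^2 + 2·4 + 2 = 554  −1 ⇒ G_2=553
G_2=553  [base 4] 2·4^4 + 2·4^2 + 2·4 + 1  →[4↦5]→  2·5^5 + 2·5^2 + 2·5 + 1 = 6311  −1 ⇒ G_3=6310
G_3=6310  [base 5] 2·5^5 + 2·5^2 + 2·5  →[5↦6]→  2·6^6 + 2·6^2 + 2·6 = 93396  −1 ⇒ G_4=93395
G_4=93395  [base 6] 2·6^6 + 2·6^2 + 6 + 5  →[6↦7]→  2·7^7 + 2·7^2 + 7 + 5 = 1647196  −1 ⇒ G_5=1647195
G_5=1647195  [base 7] 2·7^7 + 2·7^2 + 7 + 4  →[7↦8]→  2·8^8 + 2·8^2 + 8 + 4 = 33554572  −1 ⇒ G_6=33554571

8, 80, 553, 6310, 93395, 1647195, 33554571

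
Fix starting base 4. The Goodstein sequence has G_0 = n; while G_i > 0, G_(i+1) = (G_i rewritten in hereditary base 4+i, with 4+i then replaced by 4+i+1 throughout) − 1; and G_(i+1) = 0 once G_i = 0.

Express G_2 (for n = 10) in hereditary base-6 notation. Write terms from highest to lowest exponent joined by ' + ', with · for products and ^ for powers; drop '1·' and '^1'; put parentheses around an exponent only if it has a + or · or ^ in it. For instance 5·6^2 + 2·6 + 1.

10 —HB4→ 2·4 + 2 —bump→ 2·5 + 2 = 12 —(−1)→ 11
11 —HB5→ 2·5 + 1 —bump→ 2·6 + 1 = 13 —(−1)→ 12
12 —HB6→ 2·6 —bump→ 2·7 = 14 —(−1)→ 13

2·6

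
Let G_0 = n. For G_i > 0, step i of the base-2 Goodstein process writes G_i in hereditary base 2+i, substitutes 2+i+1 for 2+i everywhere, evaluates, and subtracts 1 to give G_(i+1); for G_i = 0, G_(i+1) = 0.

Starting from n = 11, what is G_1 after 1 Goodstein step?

84

G_0=11  [base 2] 2^(2 + 1) + 2 + 1  →[2↦3]→  3^(3 + 1) + 3 + 1 = 85  −1 ⇒ G_1=84
G_1=84  [base 3] 3^(3 + 1) + 3  →[3↦4]→  4^(4 + 1) + 4 = 1028  −1 ⇒ G_2=1027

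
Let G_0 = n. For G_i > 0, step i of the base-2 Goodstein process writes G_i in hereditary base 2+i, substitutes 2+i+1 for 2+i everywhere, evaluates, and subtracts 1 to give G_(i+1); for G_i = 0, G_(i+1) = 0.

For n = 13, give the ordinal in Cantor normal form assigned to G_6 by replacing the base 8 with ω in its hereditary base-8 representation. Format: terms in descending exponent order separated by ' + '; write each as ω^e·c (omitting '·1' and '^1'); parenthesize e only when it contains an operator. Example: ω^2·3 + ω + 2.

ω^(ω + 1) + ω^3·3 + ω^2·3 + ω·2 + 7

base 2: 13 = 2^(2 + 1) + 2^2 + 1; at 3: 3^(3 + 1) + 3^3 + 1 = 109; next = 108
base 3: 108 = 3^(3 + 1) + 3^3; at 4: 4^(4 + 1) + 4^4 = 1280; next = 1279
base 4: 1279 = 4^(4 + 1) + 3·4^3 + 3·4^2 + 3·4 + 3; at 5: 5^(5 + 1) + 3·5^3 + 3·5^2 + 3·5 + 3 = 16093; next = 16092
base 5: 16092 = 5^(5 + 1) + 3·5^3 + 3·5^2 + 3·5 + 2; at 6: 6^(6 + 1) + 3·6^3 + 3·6^2 + 3·6 + 2 = 280712; next = 280711
base 6: 280711 = 6^(6 + 1) + 3·6^3 + 3·6^2 + 3·6 + 1; at 7: 7^(7 + 1) + 3·7^3 + 3·7^2 + 3·7 + 1 = 5765999; next = 5765998
base 7: 5765998 = 7^(7 + 1) + 3·7^3 + 3·7^2 + 3·7; at 8: 8^(8 + 1) + 3·8^3 + 3·8^2 + 3·8 = 134219480; next = 134219479
base 8: 134219479 = 8^(8 + 1) + 3·8^3 + 3·8^2 + 2·8 + 7; at 9: 9^(9 + 1) + 3·9^3 + 3·9^2 + 2·9 + 7 = 3486786856; next = 3486786855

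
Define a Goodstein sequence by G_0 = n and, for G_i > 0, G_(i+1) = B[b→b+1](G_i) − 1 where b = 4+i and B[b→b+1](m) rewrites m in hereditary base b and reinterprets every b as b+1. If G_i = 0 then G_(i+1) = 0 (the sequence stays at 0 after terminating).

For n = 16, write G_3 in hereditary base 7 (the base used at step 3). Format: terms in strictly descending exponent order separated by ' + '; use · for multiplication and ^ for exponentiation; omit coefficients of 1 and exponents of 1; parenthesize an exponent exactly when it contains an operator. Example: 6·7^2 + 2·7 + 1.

i=0: 16 = 4^2 (b=4); 4→5: 5^2 = 25; 25−1 = 24
i=1: 24 = 4·5 + 4 (b=5); 5→6: 4·6 + 4 = 28; 28−1 = 27
i=2: 27 = 4·6 + 3 (b=6); 6→7: 4·7 + 3 = 31; 31−1 = 30
i=3: 30 = 4·7 + 2 (b=7); 7→8: 4·8 + 2 = 34; 34−1 = 33

4·7 + 2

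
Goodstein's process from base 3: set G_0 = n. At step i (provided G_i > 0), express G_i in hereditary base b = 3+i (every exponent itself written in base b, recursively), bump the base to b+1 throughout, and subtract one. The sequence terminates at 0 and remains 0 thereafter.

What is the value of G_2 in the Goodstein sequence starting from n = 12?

27

i=0: 12 = 3^2 + 3 (b=3); 3→4: 4^2 + 4 = 20; 20−1 = 19
i=1: 19 = 4^2 + 3 (b=4); 4→5: 5^2 + 3 = 28; 28−1 = 27
i=2: 27 = 5^2 + 2 (b=5); 5→6: 6^2 + 2 = 38; 38−1 = 37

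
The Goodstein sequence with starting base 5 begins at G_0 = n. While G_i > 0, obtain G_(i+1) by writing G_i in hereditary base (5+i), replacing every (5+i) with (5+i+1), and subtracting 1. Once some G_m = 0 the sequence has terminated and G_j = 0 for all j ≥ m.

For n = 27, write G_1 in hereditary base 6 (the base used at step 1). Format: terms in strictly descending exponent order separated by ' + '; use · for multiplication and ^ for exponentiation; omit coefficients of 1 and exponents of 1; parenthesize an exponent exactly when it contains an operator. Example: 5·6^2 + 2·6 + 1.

[0] 27 ≡ 5^2 + 2 (base 5). Lift 6: 38. −1: 37.
[1] 37 ≡ 6^2 + 1 (base 6). Lift 7: 50. −1: 49.

6^2 + 1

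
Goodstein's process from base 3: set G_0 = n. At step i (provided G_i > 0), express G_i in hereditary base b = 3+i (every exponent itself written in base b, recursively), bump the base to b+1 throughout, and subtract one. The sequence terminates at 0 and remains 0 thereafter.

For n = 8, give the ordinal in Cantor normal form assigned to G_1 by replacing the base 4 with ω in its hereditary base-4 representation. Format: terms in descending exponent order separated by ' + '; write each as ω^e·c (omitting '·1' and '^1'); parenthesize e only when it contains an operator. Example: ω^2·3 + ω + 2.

base 3: 8 = 2·3 + 2; at 4: 2·4 + 2 = 10; next = 9
base 4: 9 = 2·4 + 1; at 5: 2·5 + 1 = 11; next = 10

ω·2 + 1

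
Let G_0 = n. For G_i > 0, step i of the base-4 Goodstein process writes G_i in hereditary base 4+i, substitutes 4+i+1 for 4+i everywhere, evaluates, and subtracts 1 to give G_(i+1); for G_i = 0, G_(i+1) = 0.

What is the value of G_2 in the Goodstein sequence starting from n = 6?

6

[0] 6 ≡ 4 + 2 (base 4). Lift 5: 7. −1: 6.
[1] 6 ≡ 5 + 1 (base 5). Lift 6: 7. −1: 6.
[2] 6 ≡ 6 (base 6). Lift 7: 7. −1: 6.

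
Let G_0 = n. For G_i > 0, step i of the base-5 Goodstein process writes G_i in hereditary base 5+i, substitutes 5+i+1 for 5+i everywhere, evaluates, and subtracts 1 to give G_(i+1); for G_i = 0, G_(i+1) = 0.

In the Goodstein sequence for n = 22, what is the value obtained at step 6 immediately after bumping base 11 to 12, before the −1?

G_0 = 22. HB_5(22) = 4·5 + 2. Bump = 26. G_1 = 25.
G_1 = 25. HB_6(25) = 4·6 + 1. Bump = 29. G_2 = 28.
G_2 = 28. HB_7(28) = 4·7. Bump = 32. G_3 = 31.
G_3 = 31. HB_8(31) = 3·8 + 7. Bump = 34. G_4 = 33.
G_4 = 33. HB_9(33) = 3·9 + 6. Bump = 36. G_5 = 35.
G_5 = 35. HB_10(35) = 3·10 + 5. Bump = 38. G_6 = 37.

40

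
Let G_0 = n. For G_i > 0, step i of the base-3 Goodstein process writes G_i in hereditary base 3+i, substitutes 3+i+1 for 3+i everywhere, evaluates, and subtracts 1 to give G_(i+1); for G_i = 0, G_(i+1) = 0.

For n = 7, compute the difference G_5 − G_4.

0

step 0: 7 = 2·3 + 1; sub 4 for 3: 2·4 + 1; = 9; G_1 = 9−1 = 8
step 1: 8 = 2·4; sub 5 for 4: 2·5; = 10; G_2 = 10−1 = 9
step 2: 9 = 5 + 4; sub 6 for 5: 6 + 4; = 10; G_3 = 10−1 = 9
step 3: 9 = 6 + 3; sub 7 for 6: 7 + 3; = 10; G_4 = 10−1 = 9
step 4: 9 = 7 + 2; sub 8 for 7: 8 + 2; = 10; G_5 = 10−1 = 9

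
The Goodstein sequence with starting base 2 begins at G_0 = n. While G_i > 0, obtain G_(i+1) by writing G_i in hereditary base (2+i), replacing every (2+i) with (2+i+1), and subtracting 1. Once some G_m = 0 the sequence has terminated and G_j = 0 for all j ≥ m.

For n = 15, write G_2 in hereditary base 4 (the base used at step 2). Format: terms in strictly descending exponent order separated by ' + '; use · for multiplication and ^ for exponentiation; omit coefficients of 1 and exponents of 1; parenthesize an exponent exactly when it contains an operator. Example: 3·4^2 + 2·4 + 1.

4^(4 + 1) + 4^4 + 3

15 —HB2→ 2^(2 + 1) + 2^2 + 2 + 1 —bump→ 3^(3 + 1) + 3^3 + 3 + 1 = 112 —(−1)→ 111
111 —HB3→ 3^(3 + 1) + 3^3 + 3 —bump→ 4^(4 + 1) + 4^4 + 4 = 1284 —(−1)→ 1283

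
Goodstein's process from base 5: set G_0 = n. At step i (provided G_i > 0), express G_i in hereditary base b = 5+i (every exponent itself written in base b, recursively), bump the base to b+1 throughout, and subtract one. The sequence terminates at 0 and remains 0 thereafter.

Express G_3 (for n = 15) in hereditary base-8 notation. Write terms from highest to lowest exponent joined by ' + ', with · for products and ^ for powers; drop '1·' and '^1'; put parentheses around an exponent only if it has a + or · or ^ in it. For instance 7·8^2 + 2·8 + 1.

2·8 + 3

15 —HB5→ 3·5 —bump→ 3·6 = 18 —(−1)→ 17
17 —HB6→ 2·6 + 5 —bump→ 2·7 + 5 = 19 —(−1)→ 18
18 —HB7→ 2·7 + 4 —bump→ 2·8 + 4 = 20 —(−1)→ 19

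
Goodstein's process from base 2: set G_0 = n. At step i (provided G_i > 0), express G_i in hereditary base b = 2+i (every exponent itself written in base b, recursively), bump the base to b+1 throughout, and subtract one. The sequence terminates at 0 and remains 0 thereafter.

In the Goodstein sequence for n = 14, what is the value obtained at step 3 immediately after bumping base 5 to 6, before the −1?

base 2: 14 = 2^(2 + 1) + 2^2 + 2; at 3: 3^(3 + 1) + 3^3 + 3 = 111; next = 110
base 3: 110 = 3^(3 + 1) + 3^3 + 2; at 4: 4^(4 + 1) + 4^4 + 2 = 1282; next = 1281
base 4: 1281 = 4^(4 + 1) + 4^4 + 1; at 5: 5^(5 + 1) + 5^5 + 1 = 18751; next = 18750

326592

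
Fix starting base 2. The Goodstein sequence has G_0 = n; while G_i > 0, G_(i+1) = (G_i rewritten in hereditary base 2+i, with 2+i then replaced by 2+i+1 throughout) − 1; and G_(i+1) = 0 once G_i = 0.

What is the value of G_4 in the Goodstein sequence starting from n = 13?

base 2: 13 = 2^(2 + 1) + 2^2 + 1; at 3: 3^(3 + 1) + 3^3 + 1 = 109; next = 108
base 3: 108 = 3^(3 + 1) + 3^3; at 4: 4^(4 + 1) + 4^4 = 1280; next = 1279
base 4: 1279 = 4^(4 + 1) + 3·4^3 + 3·4^2 + 3·4 + 3; at 5: 5^(5 + 1) + 3·5^3 + 3·5^2 + 3·5 + 3 = 16093; next = 16092
base 5: 16092 = 5^(5 + 1) + 3·5^3 + 3·5^2 + 3·5 + 2; at 6: 6^(6 + 1) + 3·6^3 + 3·6^2 + 3·6 + 2 = 280712; next = 280711
base 6: 280711 = 6^(6 + 1) + 3·6^3 + 3·6^2 + 3·6 + 1; at 7: 7^(7 + 1) + 3·7^3 + 3·7^2 + 3·7 + 1 = 5765999; next = 5765998

280711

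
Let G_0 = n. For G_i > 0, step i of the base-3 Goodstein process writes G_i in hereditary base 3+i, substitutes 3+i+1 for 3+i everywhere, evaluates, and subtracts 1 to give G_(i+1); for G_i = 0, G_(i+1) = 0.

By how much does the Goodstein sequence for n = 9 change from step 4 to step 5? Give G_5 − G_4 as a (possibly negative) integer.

G_0=9  [base 3] 3^2  →[3↦4]→  4^2 = 16  −1 ⇒ G_1=15
G_1=15  [base 4] 3·4 + 3  →[4↦5]→  3·5 + 3 = 18  −1 ⇒ G_2=17
G_2=17  [base 5] 3·5 + 2  →[5↦6]→  3·6 + 2 = 20  −1 ⇒ G_3=19
G_3=19  [base 6] 3·6 + 1  →[6↦7]→  3·7 + 1 = 22  −1 ⇒ G_4=21
G_4=21  [base 7] 3·7  →[7↦8]→  3·8 = 24  −1 ⇒ G_5=23

2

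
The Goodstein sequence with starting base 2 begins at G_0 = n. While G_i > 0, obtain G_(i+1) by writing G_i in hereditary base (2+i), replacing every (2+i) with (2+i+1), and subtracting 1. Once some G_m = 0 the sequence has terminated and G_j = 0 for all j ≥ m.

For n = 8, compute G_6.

[0] 8 ≡ 2^(2 + 1) (base 2). Lift 3: 81. −1: 80.
[1] 80 ≡ 2·3^3 + 2·3^2 + 2·3 + 2 (base 3). Lift 4: 554. −1: 553.
[2] 553 ≡ 2·4^4 + 2·4^2 + 2·4 + 1 (base 4). Lift 5: 6311. −1: 6310.
[3] 6310 ≡ 2·5^5 + 2·5^2 + 2·5 (base 5). Lift 6: 93396. −1: 93395.
[4] 93395 ≡ 2·6^6 + 2·6^2 + 6 + 5 (base 6). Lift 7: 1647196. −1: 1647195.
[5] 1647195 ≡ 2·7^7 + 2·7^2 + 7 + 4 (base 7). Lift 8: 33554572. −1: 33554571.
[6] 33554571 ≡ 2·8^8 + 2·8^2 + 8 + 3 (base 8). Lift 9: 774841152. −1: 774841151.

33554571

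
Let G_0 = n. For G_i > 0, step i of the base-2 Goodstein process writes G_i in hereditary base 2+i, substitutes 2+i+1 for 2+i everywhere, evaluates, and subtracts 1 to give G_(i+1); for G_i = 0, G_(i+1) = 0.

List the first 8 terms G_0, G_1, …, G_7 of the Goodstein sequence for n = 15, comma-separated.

15, 111, 1283, 18752, 326593, 6588344, 150994943, 3524450280

G_0=15  [base 2] 2^(2 + 1) + 2^2 + 2 + 1  →[2↦3]→  3^(3 + 1) + 3^3 + 3 + 1 = 112  −1 ⇒ G_1=111
G_1=111  [base 3] 3^(3 + 1) + 3^3 + 3  →[3↦4]→  4^(4 + 1) + 4^4 + 4 = 1284  −1 ⇒ G_2=1283
G_2=1283  [base 4] 4^(4 + 1) + 4^4 + 3  →[4↦5]→  5^(5 + 1) + 5^5 + 3 = 18753  −1 ⇒ G_3=18752
G_3=18752  [base 5] 5^(5 + 1) + 5^5 + 2  →[5↦6]→  6^(6 + 1) + 6^6 + 2 = 326594  −1 ⇒ G_4=326593
G_4=326593  [base 6] 6^(6 + 1) + 6^6 + 1  →[6↦7]→  7^(7 + 1) + 7^7 + 1 = 6588345  −1 ⇒ G_5=6588344
G_5=6588344  [base 7] 7^(7 + 1) + 7^7  →[7↦8]→  8^(8 + 1) + 8^8 = 150994944  −1 ⇒ G_6=150994943
G_6=150994943  [base 8] 8^(8 + 1) + 7·8^7 + 7·8^6 + 7·8^5 + 7·8^4 + 7·8^3 + 7·8^2 + 7·8 + 7  →[8↦9]→  9^(9 + 1) + 7·9^7 + 7·9^6 + 7·9^5 + 7·9^4 + 7·9^3 + 7·9^2 + 7·9 + 7 = 3524450281  −1 ⇒ G_7=3524450280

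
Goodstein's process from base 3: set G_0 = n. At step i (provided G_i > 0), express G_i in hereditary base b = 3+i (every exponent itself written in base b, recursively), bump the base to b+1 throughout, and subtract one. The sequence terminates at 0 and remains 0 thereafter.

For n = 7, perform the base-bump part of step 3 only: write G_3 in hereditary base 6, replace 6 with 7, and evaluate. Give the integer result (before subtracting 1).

step 0: 7 = 2·3 + 1; sub 4 for 3: 2·4 + 1; = 9; G_1 = 9−1 = 8
step 1: 8 = 2·4; sub 5 for 4: 2·5; = 10; G_2 = 10−1 = 9
step 2: 9 = 5 + 4; sub 6 for 5: 6 + 4; = 10; G_3 = 10−1 = 9
step 3: 9 = 6 + 3; sub 7 for 6: 7 + 3; = 10; G_4 = 10−1 = 9

10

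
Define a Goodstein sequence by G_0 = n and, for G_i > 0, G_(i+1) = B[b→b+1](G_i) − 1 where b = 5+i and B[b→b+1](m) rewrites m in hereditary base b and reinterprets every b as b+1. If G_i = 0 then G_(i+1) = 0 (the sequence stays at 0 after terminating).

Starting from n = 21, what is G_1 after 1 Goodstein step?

i=0: 21 = 4·5 + 1 (b=5); 5→6: 4·6 + 1 = 25; 25−1 = 24
i=1: 24 = 4·6 (b=6); 6→7: 4·7 = 28; 28−1 = 27

24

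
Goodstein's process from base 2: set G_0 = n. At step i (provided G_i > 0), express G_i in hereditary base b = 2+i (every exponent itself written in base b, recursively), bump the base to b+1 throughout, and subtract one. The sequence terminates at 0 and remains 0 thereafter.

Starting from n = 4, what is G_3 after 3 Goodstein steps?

60

G_0 = 4. HB_2(4) = 2^2. Bump = 27. G_1 = 26.
G_1 = 26. HB_3(26) = 2·3^2 + 2·3 + 2. Bump = 42. G_2 = 41.
G_2 = 41. HB_4(41) = 2·4^2 + 2·4 + 1. Bump = 61. G_3 = 60.
G_3 = 60. HB_5(60) = 2·5^2 + 2·5. Bump = 84. G_4 = 83.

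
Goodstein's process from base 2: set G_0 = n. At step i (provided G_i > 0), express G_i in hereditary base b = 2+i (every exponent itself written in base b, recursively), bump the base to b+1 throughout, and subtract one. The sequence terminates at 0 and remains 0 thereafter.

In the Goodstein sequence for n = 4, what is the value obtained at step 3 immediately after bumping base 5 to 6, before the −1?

i=0: 4 = 2^2 (b=2); 2→3: 3^3 = 27; 27−1 = 26
i=1: 26 = 2·3^2 + 2·3 + 2 (b=3); 3→4: 2·4^2 + 2·4 + 2 = 42; 42−1 = 41
i=2: 41 = 2·4^2 + 2·4 + 1 (b=4); 4→5: 2·5^2 + 2·5 + 1 = 61; 61−1 = 60
i=3: 60 = 2·5^2 + 2·5 (b=5); 5→6: 2·6^2 + 2·6 = 84; 84−1 = 83

84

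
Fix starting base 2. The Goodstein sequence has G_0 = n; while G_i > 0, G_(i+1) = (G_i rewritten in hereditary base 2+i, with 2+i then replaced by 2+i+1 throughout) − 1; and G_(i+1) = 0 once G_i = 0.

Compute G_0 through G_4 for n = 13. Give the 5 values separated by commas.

G_0 = 13. HB_2(13) = 2^(2 + 1) + 2^2 + 1. Bump = 109. G_1 = 108.
G_1 = 108. HB_3(108) = 3^(3 + 1) + 3^3. Bump = 1280. G_2 = 1279.
G_2 = 1279. HB_4(1279) = 4^(4 + 1) + 3·4^3 + 3·4^2 + 3·4 + 3. Bump = 16093. G_3 = 16092.
G_3 = 16092. HB_5(16092) = 5^(5 + 1) + 3·5^3 + 3·5^2 + 3·5 + 2. Bump = 280712. G_4 = 280711.

13, 108, 1279, 16092, 280711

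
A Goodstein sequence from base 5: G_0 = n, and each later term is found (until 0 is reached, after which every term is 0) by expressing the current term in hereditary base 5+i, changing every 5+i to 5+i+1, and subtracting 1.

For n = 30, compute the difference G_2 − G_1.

12

step 0: 30 = 5^2 + 5; sub 6 for 5: 6^2 + 6; = 42; G_1 = 42−1 = 41
step 1: 41 = 6^2 + 5; sub 7 for 6: 7^2 + 5; = 54; G_2 = 54−1 = 53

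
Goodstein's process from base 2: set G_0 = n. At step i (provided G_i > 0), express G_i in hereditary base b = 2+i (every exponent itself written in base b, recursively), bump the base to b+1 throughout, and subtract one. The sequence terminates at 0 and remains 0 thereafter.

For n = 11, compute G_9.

G_0=11  [base 2] 2^(2 + 1) + 2 + 1  →[2↦3]→  3^(3 + 1) + 3 + 1 = 85  −1 ⇒ G_1=84
G_1=84  [base 3] 3^(3 + 1) + 3  →[3↦4]→  4^(4 + 1) + 4 = 1028  −1 ⇒ G_2=1027
G_2=1027  [base 4] 4^(4 + 1) + 3  →[4↦5]→  5^(5 + 1) + 3 = 15628  −1 ⇒ G_3=15627
G_3=15627  [base 5] 5^(5 + 1) + 2  →[5↦6]→  6^(6 + 1) + 2 = 279938  −1 ⇒ G_4=279937
G_4=279937  [base 6] 6^(6 + 1) + 1  →[6↦7]→  7^(7 + 1) + 1 = 5764802  −1 ⇒ G_5=5764801
G_5=5764801  [base 7] 7^(7 + 1)  →[7↦8]→  8^(8 + 1) = 134217728  −1 ⇒ G_6=134217727
G_6=134217727  [base 8] 7·8^8 + 7·8^7 + 7·8^6 + 7·8^5 + 7·8^4 + 7·8^3 + 7·8^2 + 7·8 + 7  →[8↦9]→  7·9^9 + 7·9^7 + 7·9^6 + 7·9^5 + 7·9^4 + 7·9^3 + 7·9^2 + 7·9 + 7 = 2749609303  −1 ⇒ G_7=2749609302
G_7=2749609302  [base 9] 7·9^9 + 7·9^7 + 7·9^6 + 7·9^5 + 7·9^4 + 7·9^3 + 7·9^2 + 7·9 + 6  →[9↦10]→  7·10^10 + 7·10^7 + 7·10^6 + 7·10^5 + 7·10^4 + 7·10^3 + 7·10^2 + 7·10 + 6 = 70077777776  −1 ⇒ G_8=70077777775
G_8=70077777775  [base 10] 7·10^10 + 7·10^7 + 7·10^6 + 7·10^5 + 7·10^4 + 7·10^3 + 7·10^2 + 7·10 + 5  →[10↦11]→  7·11^11 + 7·11^7 + 7·11^6 + 7·11^5 + 7·11^4 + 7·11^3 + 7·11^2 + 7·11 + 5 = 1997331745491  −1 ⇒ G_9=1997331745490

1997331745490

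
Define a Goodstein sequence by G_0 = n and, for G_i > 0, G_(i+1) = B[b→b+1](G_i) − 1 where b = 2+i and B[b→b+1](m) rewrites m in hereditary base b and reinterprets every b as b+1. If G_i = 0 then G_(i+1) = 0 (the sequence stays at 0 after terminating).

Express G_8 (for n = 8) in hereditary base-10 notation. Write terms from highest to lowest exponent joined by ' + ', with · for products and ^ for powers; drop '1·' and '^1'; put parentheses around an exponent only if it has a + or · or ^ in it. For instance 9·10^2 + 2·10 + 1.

step 0: 8 = 2^(2 + 1); sub 3 for 2: 3^(3 + 1); = 81; G_1 = 81−1 = 80
step 1: 80 = 2·3^3 + 2·3^2 + 2·3 + 2; sub 4 for 3: 2·4^4 + 2·4^2 + 2·4 + 2; = 554; G_2 = 554−1 = 553
step 2: 553 = 2·4^4 + 2·4^2 + 2·4 + 1; sub 5 for 4: 2·5^5 + 2·5^2 + 2·5 + 1; = 6311; G_3 = 6311−1 = 6310
step 3: 6310 = 2·5^5 + 2·5^2 + 2·5; sub 6 for 5: 2·6^6 + 2·6^2 + 2·6; = 93396; G_4 = 93396−1 = 93395
step 4: 93395 = 2·6^6 + 2·6^2 + 6 + 5; sub 7 for 6: 2·7^7 + 2·7^2 + 7 + 5; = 1647196; G_5 = 1647196−1 = 1647195
step 5: 1647195 = 2·7^7 + 2·7^2 + 7 + 4; sub 8 for 7: 2·8^8 + 2·8^2 + 8 + 4; = 33554572; G_6 = 33554572−1 = 33554571
step 6: 33554571 = 2·8^8 + 2·8^2 + 8 + 3; sub 9 for 8: 2·9^9 + 2·9^2 + 9 + 3; = 774841152; G_7 = 774841152−1 = 774841151
step 7: 774841151 = 2·9^9 + 2·9^2 + 9 + 2; sub 10 for 9: 2·10^10 + 2·10^2 + 10 + 2; = 20000000212; G_8 = 20000000212−1 = 20000000211
step 8: 20000000211 = 2·10^10 + 2·10^2 + 10 + 1; sub 11 for 10: 2·11^11 + 2·11^2 + 11 + 1; = 570623341476; G_9 = 570623341476−1 = 570623341475

2·10^10 + 2·10^2 + 10 + 1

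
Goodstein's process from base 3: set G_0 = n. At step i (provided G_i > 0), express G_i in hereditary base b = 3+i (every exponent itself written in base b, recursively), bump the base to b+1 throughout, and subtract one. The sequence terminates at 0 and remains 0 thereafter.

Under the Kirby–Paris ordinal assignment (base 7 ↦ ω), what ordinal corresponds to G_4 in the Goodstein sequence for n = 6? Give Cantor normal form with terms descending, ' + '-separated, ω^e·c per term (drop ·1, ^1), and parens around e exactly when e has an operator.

6 —HB3→ 2·3 —bump→ 2·4 = 8 —(−1)→ 7
7 —HB4→ 4 + 3 —bump→ 5 + 3 = 8 —(−1)→ 7
7 —HB5→ 5 + 2 —bump→ 6 + 2 = 8 —(−1)→ 7
7 —HB6→ 6 + 1 —bump→ 7 + 1 = 8 —(−1)→ 7

ω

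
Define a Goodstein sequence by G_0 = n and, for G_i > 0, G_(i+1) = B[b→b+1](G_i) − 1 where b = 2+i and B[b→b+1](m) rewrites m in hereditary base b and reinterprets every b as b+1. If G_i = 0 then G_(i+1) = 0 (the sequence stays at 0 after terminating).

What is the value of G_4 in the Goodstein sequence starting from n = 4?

[0] 4 ≡ 2^2 (base 2). Lift 3: 27. −1: 26.
[1] 26 ≡ 2·3^2 + 2·3 + 2 (base 3). Lift 4: 42. −1: 41.
[2] 41 ≡ 2·4^2 + 2·4 + 1 (base 4). Lift 5: 61. −1: 60.
[3] 60 ≡ 2·5^2 + 2·5 (base 5). Lift 6: 84. −1: 83.
[4] 83 ≡ 2·6^2 + 6 + 5 (base 6). Lift 7: 110. −1: 109.

83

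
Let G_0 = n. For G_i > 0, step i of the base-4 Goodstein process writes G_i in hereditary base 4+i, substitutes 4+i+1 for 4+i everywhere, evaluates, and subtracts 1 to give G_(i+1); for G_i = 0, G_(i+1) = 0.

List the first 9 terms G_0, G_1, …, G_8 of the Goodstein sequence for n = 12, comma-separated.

12, 14, 15, 16, 17, 18, 19, 19, 19

G_0=12  [base 4] 3·4  →[4↦5]→  3·5 = 15  −1 ⇒ G_1=14
G_1=14  [base 5] 2·5 + 4  →[5↦6]→  2·6 + 4 = 16  −1 ⇒ G_2=15
G_2=15  [base 6] 2·6 + 3  →[6↦7]→  2·7 + 3 = 17  −1 ⇒ G_3=16
G_3=16  [base 7] 2·7 + 2  →[7↦8]→  2·8 + 2 = 18  −1 ⇒ G_4=17
G_4=17  [base 8] 2·8 + 1  →[8↦9]→  2·9 + 1 = 19  −1 ⇒ G_5=18
G_5=18  [base 9] 2·9  →[9↦10]→  2·10 = 20  −1 ⇒ G_6=19
G_6=19  [base 10] 10 + 9  →[10↦11]→  11 + 9 = 20  −1 ⇒ G_7=19
G_7=19  [base 11] 11 + 8  →[11↦12]→  12 + 8 = 20  −1 ⇒ G_8=19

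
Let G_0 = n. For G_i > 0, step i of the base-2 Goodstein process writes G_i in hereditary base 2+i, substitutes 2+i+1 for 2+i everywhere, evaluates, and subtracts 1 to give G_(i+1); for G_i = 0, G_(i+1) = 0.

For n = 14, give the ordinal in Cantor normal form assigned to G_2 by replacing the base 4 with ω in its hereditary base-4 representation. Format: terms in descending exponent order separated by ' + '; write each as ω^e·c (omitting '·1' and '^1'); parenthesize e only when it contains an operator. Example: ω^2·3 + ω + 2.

ω^(ω + 1) + ω^ω + 1

base 2: 14 = 2^(2 + 1) + 2^2 + 2; at 3: 3^(3 + 1) + 3^3 + 3 = 111; next = 110
base 3: 110 = 3^(3 + 1) + 3^3 + 2; at 4: 4^(4 + 1) + 4^4 + 2 = 1282; next = 1281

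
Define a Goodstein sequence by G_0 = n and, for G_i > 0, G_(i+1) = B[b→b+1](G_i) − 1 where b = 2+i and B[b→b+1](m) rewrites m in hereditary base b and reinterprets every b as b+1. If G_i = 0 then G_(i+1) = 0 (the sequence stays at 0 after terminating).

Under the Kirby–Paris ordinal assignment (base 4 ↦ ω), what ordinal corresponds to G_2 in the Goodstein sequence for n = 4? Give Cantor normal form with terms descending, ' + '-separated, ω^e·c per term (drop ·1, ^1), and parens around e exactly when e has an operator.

ω^2·2 + ω·2 + 1

i=0: 4 = 2^2 (b=2); 2→3: 3^3 = 27; 27−1 = 26
i=1: 26 = 2·3^2 + 2·3 + 2 (b=3); 3→4: 2·4^2 + 2·4 + 2 = 42; 42−1 = 41
i=2: 41 = 2·4^2 + 2·4 + 1 (b=4); 4→5: 2·5^2 + 2·5 + 1 = 61; 61−1 = 60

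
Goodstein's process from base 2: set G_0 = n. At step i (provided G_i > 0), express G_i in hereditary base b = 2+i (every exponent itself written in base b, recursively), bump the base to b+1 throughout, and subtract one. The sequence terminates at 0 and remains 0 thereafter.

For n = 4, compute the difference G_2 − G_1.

base 2: 4 = 2^2; at 3: 3^3 = 27; next = 26
base 3: 26 = 2·3^2 + 2·3 + 2; at 4: 2·4^2 + 2·4 + 2 = 42; next = 41

15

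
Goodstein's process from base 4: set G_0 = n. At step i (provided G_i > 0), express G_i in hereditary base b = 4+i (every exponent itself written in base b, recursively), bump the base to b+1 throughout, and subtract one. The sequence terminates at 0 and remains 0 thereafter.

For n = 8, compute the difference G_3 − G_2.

0

8 —HB4→ 2·4 —bump→ 2·5 = 10 —(−1)→ 9
9 —HB5→ 5 + 4 —bump→ 6 + 4 = 10 —(−1)→ 9
9 —HB6→ 6 + 3 —bump→ 7 + 3 = 10 —(−1)→ 9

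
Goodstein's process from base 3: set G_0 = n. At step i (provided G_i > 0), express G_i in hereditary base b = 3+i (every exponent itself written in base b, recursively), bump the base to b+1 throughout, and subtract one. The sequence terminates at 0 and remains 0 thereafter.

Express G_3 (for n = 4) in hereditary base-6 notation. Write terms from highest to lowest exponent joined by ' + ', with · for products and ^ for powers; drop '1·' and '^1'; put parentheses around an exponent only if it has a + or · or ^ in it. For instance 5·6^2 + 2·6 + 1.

G_0 = 4. HB_3(4) = 3 + 1. Bump = 5. G_1 = 4.
G_1 = 4. HB_4(4) = 4. Bump = 5. G_2 = 4.
G_2 = 4. HB_5(4) = 4. Bump = 4. G_3 = 3.
G_3 = 3. HB_6(3) = 3. Bump = 3. G_4 = 2.

3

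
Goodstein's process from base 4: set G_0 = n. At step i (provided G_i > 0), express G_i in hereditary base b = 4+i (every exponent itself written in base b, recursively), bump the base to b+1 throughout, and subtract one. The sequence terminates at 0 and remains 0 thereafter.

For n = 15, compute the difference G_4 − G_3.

(0) 15|_4 = 3·4 + 3 ↦ 3·5 + 3|_5 = 18 ⇒ 17
(1) 17|_5 = 3·5 + 2 ↦ 3·6 + 2|_6 = 20 ⇒ 19
(2) 19|_6 = 3·6 + 1 ↦ 3·7 + 1|_7 = 22 ⇒ 21
(3) 21|_7 = 3·7 ↦ 3·8|_8 = 24 ⇒ 23

2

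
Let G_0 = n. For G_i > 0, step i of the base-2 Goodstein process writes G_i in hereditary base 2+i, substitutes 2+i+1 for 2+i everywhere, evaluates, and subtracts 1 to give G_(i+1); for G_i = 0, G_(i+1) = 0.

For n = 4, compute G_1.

26

i=0: 4 = 2^2 (b=2); 2→3: 3^3 = 27; 27−1 = 26
i=1: 26 = 2·3^2 + 2·3 + 2 (b=3); 3→4: 2·4^2 + 2·4 + 2 = 42; 42−1 = 41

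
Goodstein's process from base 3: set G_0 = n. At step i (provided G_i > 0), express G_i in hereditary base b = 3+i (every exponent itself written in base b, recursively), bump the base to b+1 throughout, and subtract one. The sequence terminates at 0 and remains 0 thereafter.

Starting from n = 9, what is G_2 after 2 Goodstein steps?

17

step 0: 9 = 3^2; sub 4 for 3: 4^2; = 16; G_1 = 16−1 = 15
step 1: 15 = 3·4 + 3; sub 5 for 4: 3·5 + 3; = 18; G_2 = 18−1 = 17
step 2: 17 = 3·5 + 2; sub 6 for 5: 3·6 + 2; = 20; G_3 = 20−1 = 19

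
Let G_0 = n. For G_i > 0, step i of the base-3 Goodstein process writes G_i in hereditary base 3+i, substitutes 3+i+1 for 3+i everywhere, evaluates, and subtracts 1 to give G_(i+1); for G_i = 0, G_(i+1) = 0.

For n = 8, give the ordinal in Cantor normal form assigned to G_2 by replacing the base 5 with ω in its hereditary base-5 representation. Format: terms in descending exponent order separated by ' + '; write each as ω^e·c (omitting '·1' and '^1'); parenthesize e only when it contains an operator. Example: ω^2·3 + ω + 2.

ω·2

G_0=8  [base 3] 2·3 + 2  →[3↦4]→  2·4 + 2 = 10  −1 ⇒ G_1=9
G_1=9  [base 4] 2·4 + 1  →[4↦5]→  2·5 + 1 = 11  −1 ⇒ G_2=10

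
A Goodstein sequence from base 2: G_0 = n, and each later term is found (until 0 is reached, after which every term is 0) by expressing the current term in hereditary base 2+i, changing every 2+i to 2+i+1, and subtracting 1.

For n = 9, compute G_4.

140743

i=0: 9 = 2^(2 + 1) + 1 (b=2); 2→3: 3^(3 + 1) + 1 = 82; 82−1 = 81
i=1: 81 = 3^(3 + 1) (b=3); 3→4: 4^(4 + 1) = 1024; 1024−1 = 1023
i=2: 1023 = 3·4^4 + 3·4^3 + 3·4^2 + 3·4 + 3 (b=4); 4→5: 3·5^5 + 3·5^3 + 3·5^2 + 3·5 + 3 = 9843; 9843−1 = 9842
i=3: 9842 = 3·5^5 + 3·5^3 + 3·5^2 + 3·5 + 2 (b=5); 5→6: 3·6^6 + 3·6^3 + 3·6^2 + 3·6 + 2 = 140744; 140744−1 = 140743
i=4: 140743 = 3·6^6 + 3·6^3 + 3·6^2 + 3·6 + 1 (b=6); 6→7: 3·7^7 + 3·7^3 + 3·7^2 + 3·7 + 1 = 2471827; 2471827−1 = 2471826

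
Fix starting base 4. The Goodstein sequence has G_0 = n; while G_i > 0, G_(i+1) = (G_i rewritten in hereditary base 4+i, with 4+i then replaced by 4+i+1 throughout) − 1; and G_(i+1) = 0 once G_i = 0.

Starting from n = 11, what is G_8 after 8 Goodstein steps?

15

step 0: 11 = 2·4 + 3; sub 5 for 4: 2·5 + 3; = 13; G_1 = 13−1 = 12
step 1: 12 = 2·5 + 2; sub 6 for 5: 2·6 + 2; = 14; G_2 = 14−1 = 13
step 2: 13 = 2·6 + 1; sub 7 for 6: 2·7 + 1; = 15; G_3 = 15−1 = 14
step 3: 14 = 2·7; sub 8 for 7: 2·8; = 16; G_4 = 16−1 = 15
step 4: 15 = 8 + 7; sub 9 for 8: 9 + 7; = 16; G_5 = 16−1 = 15
step 5: 15 = 9 + 6; sub 10 for 9: 10 + 6; = 16; G_6 = 16−1 = 15
step 6: 15 = 10 + 5; sub 11 for 10: 11 + 5; = 16; G_7 = 16−1 = 15
step 7: 15 = 11 + 4; sub 12 for 11: 12 + 4; = 16; G_8 = 16−1 = 15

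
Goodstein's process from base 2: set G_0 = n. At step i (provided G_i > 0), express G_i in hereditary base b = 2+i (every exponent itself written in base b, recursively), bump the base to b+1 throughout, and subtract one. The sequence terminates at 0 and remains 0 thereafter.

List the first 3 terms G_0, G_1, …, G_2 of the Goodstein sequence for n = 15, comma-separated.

i=0: 15 = 2^(2 + 1) + 2^2 + 2 + 1 (b=2); 2→3: 3^(3 + 1) + 3^3 + 3 + 1 = 112; 112−1 = 111
i=1: 111 = 3^(3 + 1) + 3^3 + 3 (b=3); 3→4: 4^(4 + 1) + 4^4 + 4 = 1284; 1284−1 = 1283

15, 111, 1283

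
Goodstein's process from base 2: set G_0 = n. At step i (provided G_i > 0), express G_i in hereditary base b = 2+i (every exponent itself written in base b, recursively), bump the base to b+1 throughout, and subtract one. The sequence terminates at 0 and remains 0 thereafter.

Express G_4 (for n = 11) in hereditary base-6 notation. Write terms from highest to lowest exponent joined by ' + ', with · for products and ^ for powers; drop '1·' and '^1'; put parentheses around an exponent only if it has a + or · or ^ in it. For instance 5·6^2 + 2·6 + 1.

i=0: 11 = 2^(2 + 1) + 2 + 1 (b=2); 2→3: 3^(3 + 1) + 3 + 1 = 85; 85−1 = 84
i=1: 84 = 3^(3 + 1) + 3 (b=3); 3→4: 4^(4 + 1) + 4 = 1028; 1028−1 = 1027
i=2: 1027 = 4^(4 + 1) + 3 (b=4); 4→5: 5^(5 + 1) + 3 = 15628; 15628−1 = 15627
i=3: 15627 = 5^(5 + 1) + 2 (b=5); 5→6: 6^(6 + 1) + 2 = 279938; 279938−1 = 279937

6^(6 + 1) + 1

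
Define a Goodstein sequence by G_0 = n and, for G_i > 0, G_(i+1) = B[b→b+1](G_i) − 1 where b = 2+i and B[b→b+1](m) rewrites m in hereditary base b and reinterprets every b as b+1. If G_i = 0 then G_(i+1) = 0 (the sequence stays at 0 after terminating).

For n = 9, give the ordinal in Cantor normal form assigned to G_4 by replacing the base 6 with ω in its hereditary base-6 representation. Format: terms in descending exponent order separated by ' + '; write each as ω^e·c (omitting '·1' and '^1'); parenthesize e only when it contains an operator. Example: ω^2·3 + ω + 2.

G_0 = 9. HB_2(9) = 2^(2 + 1) + 1. Bump = 82. G_1 = 81.
G_1 = 81. HB_3(81) = 3^(3 + 1). Bump = 1024. G_2 = 1023.
G_2 = 1023. HB_4(1023) = 3·4^4 + 3·4^3 + 3·4^2 + 3·4 + 3. Bump = 9843. G_3 = 9842.
G_3 = 9842. HB_5(9842) = 3·5^5 + 3·5^3 + 3·5^2 + 3·5 + 2. Bump = 140744. G_4 = 140743.

ω^ω·3 + ω^3·3 + ω^2·3 + ω·3 + 1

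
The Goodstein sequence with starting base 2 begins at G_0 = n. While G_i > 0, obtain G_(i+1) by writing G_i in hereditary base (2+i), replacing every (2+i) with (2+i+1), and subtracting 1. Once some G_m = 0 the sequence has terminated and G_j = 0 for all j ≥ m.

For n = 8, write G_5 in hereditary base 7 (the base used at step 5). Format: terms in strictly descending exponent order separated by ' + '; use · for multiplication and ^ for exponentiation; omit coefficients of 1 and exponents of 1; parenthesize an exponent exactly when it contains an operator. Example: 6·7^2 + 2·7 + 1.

G_0=8  [base 2] 2^(2 + 1)  →[2↦3]→  3^(3 + 1) = 81  −1 ⇒ G_1=80
G_1=80  [base 3] 2·3^3 + 2·3^2 + 2·3 + 2  →[3↦4]→  2·4^4 + 2·4^2 + 2·4 + 2 = 554  −1 ⇒ G_2=553
G_2=553  [base 4] 2·4^4 + 2·4^2 + 2·4 + 1  →[4↦5]→  2·5^5 + 2·5^2 + 2·5 + 1 = 6311  −1 ⇒ G_3=6310
G_3=6310  [base 5] 2·5^5 + 2·5^2 + 2·5  →[5↦6]→  2·6^6 + 2·6^2 + 2·6 = 93396  −1 ⇒ G_4=93395
G_4=93395  [base 6] 2·6^6 + 2·6^2 + 6 + 5  →[6↦7]→  2·7^7 + 2·7^2 + 7 + 5 = 1647196  −1 ⇒ G_5=1647195
G_5=1647195  [base 7] 2·7^7 + 2·7^2 + 7 + 4  →[7↦8]→  2·8^8 + 2·8^2 + 8 + 4 = 33554572  −1 ⇒ G_6=33554571

2·7^7 + 2·7^2 + 7 + 4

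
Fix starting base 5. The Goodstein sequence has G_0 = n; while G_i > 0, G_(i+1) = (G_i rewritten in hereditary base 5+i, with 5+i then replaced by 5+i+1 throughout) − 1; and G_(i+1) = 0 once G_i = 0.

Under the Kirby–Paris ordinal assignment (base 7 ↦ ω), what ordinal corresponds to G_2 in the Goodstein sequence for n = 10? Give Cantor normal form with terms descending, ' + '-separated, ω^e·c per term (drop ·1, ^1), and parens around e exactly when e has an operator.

step 0: 10 = 2·5; sub 6 for 5: 2·6; = 12; G_1 = 12−1 = 11
step 1: 11 = 6 + 5; sub 7 for 6: 7 + 5; = 12; G_2 = 12−1 = 11

ω + 4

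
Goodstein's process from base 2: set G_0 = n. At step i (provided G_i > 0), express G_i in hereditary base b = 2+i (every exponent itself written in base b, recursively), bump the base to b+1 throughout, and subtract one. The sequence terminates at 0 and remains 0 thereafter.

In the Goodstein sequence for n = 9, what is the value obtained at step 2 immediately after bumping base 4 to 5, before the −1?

9843

G_0=9  [base 2] 2^(2 + 1) + 1  →[2↦3]→  3^(3 + 1) + 1 = 82  −1 ⇒ G_1=81
G_1=81  [base 3] 3^(3 + 1)  →[3↦4]→  4^(4 + 1) = 1024  −1 ⇒ G_2=1023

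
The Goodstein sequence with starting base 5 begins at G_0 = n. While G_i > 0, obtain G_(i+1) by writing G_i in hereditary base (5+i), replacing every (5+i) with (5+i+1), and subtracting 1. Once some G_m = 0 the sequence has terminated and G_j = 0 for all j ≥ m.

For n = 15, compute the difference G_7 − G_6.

i=0: 15 = 3·5 (b=5); 5→6: 3·6 = 18; 18−1 = 17
i=1: 17 = 2·6 + 5 (b=6); 6→7: 2·7 + 5 = 19; 19−1 = 18
i=2: 18 = 2·7 + 4 (b=7); 7→8: 2·8 + 4 = 20; 20−1 = 19
i=3: 19 = 2·8 + 3 (b=8); 8→9: 2·9 + 3 = 21; 21−1 = 20
i=4: 20 = 2·9 + 2 (b=9); 9→10: 2·10 + 2 = 22; 22−1 = 21
i=5: 21 = 2·10 + 1 (b=10); 10→11: 2·11 + 1 = 23; 23−1 = 22
i=6: 22 = 2·11 (b=11); 11→12: 2·12 = 24; 24−1 = 23

1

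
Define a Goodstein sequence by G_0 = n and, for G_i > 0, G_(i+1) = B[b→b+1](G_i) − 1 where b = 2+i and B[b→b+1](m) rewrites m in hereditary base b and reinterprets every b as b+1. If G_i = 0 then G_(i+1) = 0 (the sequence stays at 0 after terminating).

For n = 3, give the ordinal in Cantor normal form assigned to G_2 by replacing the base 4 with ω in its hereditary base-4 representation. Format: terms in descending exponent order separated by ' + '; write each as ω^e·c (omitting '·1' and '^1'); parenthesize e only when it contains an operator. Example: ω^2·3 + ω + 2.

G_0 = 3. HB_2(3) = 2 + 1. Bump = 4. G_1 = 3.
G_1 = 3. HB_3(3) = 3. Bump = 4. G_2 = 3.
G_2 = 3. HB_4(3) = 3. Bump = 3. G_3 = 2.

3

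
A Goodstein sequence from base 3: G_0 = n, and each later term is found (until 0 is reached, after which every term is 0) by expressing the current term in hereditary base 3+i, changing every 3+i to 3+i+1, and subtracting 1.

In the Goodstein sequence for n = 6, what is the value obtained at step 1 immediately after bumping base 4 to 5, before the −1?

[0] 6 ≡ 2·3 (base 3). Lift 4: 8. −1: 7.
[1] 7 ≡ 4 + 3 (base 4). Lift 5: 8. −1: 7.

8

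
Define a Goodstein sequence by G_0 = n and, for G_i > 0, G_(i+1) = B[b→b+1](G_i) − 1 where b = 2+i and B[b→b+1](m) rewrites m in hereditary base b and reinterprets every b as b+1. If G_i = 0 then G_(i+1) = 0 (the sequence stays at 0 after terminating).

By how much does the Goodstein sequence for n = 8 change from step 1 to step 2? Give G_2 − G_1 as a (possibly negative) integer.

[0] 8 ≡ 2^(2 + 1) (base 2). Lift 3: 81. −1: 80.
[1] 80 ≡ 2·3^3 + 2·3^2 + 2·3 + 2 (base 3). Lift 4: 554. −1: 553.

473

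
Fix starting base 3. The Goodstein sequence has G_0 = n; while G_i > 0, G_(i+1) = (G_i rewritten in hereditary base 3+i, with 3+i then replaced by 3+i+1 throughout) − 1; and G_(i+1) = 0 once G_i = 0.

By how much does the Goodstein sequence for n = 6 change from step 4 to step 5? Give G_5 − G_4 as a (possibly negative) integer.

G_0=6  [base 3] 2·3  →[3↦4]→  2·4 = 8  −1 ⇒ G_1=7
G_1=7  [base 4] 4 + 3  →[4↦5]→  5 + 3 = 8  −1 ⇒ G_2=7
G_2=7  [base 5] 5 + 2  →[5↦6]→  6 + 2 = 8  −1 ⇒ G_3=7
G_3=7  [base 6] 6 + 1  →[6↦7]→  7 + 1 = 8  −1 ⇒ G_4=7
G_4=7  [base 7] 7  →[7↦8]→  8 = 8  −1 ⇒ G_5=7

0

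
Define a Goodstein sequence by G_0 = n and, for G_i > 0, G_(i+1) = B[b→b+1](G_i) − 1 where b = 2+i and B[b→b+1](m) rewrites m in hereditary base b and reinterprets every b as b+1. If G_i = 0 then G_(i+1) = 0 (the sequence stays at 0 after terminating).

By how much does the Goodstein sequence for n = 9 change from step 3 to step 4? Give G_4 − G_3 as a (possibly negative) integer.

130901

9 —HB2→ 2^(2 + 1) + 1 —bump→ 3^(3 + 1) + 1 = 82 —(−1)→ 81
81 —HB3→ 3^(3 + 1) —bump→ 4^(4 + 1) = 1024 —(−1)→ 1023
1023 —HB4→ 3·4^4 + 3·4^3 + 3·4^2 + 3·4 + 3 —bump→ 3·5^5 + 3·5^3 + 3·5^2 + 3·5 + 3 = 9843 —(−1)→ 9842
9842 —HB5→ 3·5^5 + 3·5^3 + 3·5^2 + 3·5 + 2 —bump→ 3·6^6 + 3·6^3 + 3·6^2 + 3·6 + 2 = 140744 —(−1)→ 140743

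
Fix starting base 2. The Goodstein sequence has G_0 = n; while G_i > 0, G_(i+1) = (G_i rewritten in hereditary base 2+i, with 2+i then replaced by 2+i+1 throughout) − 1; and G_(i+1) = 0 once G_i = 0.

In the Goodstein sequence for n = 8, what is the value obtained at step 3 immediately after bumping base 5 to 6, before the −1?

93396

step 0: 8 = 2^(2 + 1); sub 3 for 2: 3^(3 + 1); = 81; G_1 = 81−1 = 80
step 1: 80 = 2·3^3 + 2·3^2 + 2·3 + 2; sub 4 for 3: 2·4^4 + 2·4^2 + 2·4 + 2; = 554; G_2 = 554−1 = 553
step 2: 553 = 2·4^4 + 2·4^2 + 2·4 + 1; sub 5 for 4: 2·5^5 + 2·5^2 + 2·5 + 1; = 6311; G_3 = 6311−1 = 6310
step 3: 6310 = 2·5^5 + 2·5^2 + 2·5; sub 6 for 5: 2·6^6 + 2·6^2 + 2·6; = 93396; G_4 = 93396−1 = 93395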